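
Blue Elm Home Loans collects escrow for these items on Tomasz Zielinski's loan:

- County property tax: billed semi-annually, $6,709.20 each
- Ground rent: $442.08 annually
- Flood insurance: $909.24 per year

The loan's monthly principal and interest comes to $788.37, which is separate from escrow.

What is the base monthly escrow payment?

$1,230.81

County property tax = $6,709.20 × 2 = $13,418.40/yr
Ground rent = $442.08/yr
Flood insurance = $909.24/yr
Yearly total = $13,418.40 + $442.08 + $909.24 = $14,769.72
Monthly = $14,769.72 ÷ 12 = $1,230.81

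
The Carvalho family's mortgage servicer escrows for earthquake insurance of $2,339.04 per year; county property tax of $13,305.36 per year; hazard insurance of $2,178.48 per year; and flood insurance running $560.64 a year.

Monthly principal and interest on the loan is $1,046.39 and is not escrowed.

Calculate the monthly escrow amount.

Earthquake insurance = $2,339.04 per year
County property tax = $13,305.36 per year
Hazard insurance = $2,178.48 per year
Flood insurance = $560.64 per year
Annual escrow total = $18,383.52
Monthly = $18,383.52 / 12 = $1,531.96

$1,531.96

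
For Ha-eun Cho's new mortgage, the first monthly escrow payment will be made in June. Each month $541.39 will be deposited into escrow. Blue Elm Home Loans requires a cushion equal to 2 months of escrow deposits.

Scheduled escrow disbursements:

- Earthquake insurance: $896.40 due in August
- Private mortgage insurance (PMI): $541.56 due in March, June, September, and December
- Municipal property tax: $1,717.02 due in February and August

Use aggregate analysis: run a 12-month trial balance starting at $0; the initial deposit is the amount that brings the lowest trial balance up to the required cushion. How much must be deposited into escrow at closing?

Cushion = 2 × $541.39 = $1,082.78
Trial balance (start $0, +$541.39 each month, − disbursements):
  Jun: +$541.39 − $541.56 → -$0.17
  Jul: +$541.39 → $541.22
  Aug: +$541.39 − $2,613.42 → -$1,530.81
  Sep: +$541.39 − $541.56 → -$1,530.98
  Oct: +$541.39 → -$989.59
  Nov: +$541.39 → -$448.20
  Dec: +$541.39 − $541.56 → -$448.37
  Jan: +$541.39 → $93.02
  Feb: +$541.39 − $1,717.02 → -$1,082.61
  Mar: +$541.39 − $541.56 → -$1,082.78
  Apr: +$541.39 → -$541.39
  May: +$541.39 → $0.00
Lowest trial balance = -$1,530.98 (Sep)
Initial deposit = cushion − low point = $1,082.78 − (-$1,530.98) = $2,613.76

$2,613.76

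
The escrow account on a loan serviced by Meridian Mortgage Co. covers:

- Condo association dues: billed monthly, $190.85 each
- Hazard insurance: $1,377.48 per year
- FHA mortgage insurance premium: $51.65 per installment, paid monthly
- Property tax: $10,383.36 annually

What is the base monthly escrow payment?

$1,222.57

Condo association dues = $190.85 × 12 = $2,290.20
Hazard insurance = $1,377.48
FHA mortgage insurance premium = $51.65 × 12 = $619.80
Property tax = $10,383.36
Total per year = $2,290.20 + $1,377.48 + $619.80 + $10,383.36 = $14,670.84
Monthly escrow = $14,670.84 / 12 = $1,222.57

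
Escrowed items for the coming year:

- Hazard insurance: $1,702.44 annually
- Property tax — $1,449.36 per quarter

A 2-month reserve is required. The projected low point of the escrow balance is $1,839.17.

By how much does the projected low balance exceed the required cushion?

Hazard insurance = $1,702.44 per year
Property tax = $1,449.36 × 4 = $5,797.44 per year
Annual escrow total = $1,702.44 + $5,797.44 = $7,499.88
Per month = $7,499.88 ÷ 12 = $624.99
Required cushion = 2 × $624.99 = $1,249.98
Excess over cushion: $1,839.17 − $1,249.98 = $589.19

$589.19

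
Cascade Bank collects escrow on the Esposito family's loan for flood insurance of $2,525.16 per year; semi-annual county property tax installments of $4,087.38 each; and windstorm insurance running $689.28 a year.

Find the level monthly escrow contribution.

Flood insurance = $2,525.16 per year
County property tax = $4,087.38 × 2 = $8,174.76 per year
Windstorm insurance = $689.28 per year
Annual escrow total = $2,525.16 + $8,174.76 + $689.28 = $11,389.20
Monthly escrow = $11,389.20 ÷ 12 = $949.10

$949.10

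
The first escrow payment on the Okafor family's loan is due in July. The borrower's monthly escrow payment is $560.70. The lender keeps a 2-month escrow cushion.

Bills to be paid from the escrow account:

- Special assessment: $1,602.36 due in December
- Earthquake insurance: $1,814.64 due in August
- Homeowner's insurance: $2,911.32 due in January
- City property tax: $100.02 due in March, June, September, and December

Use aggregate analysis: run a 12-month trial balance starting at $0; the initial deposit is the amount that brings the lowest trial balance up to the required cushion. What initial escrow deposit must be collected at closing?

$3,724.86

Cushion = 2 × $560.70 = $1,121.40
Trial balance (start $0, +$560.70 each month, − disbursements):
  Jul: +$560.70 → $560.70
  Aug: +$560.70 − $1,814.64 → -$693.24
  Sep: +$560.70 − $100.02 → -$232.56
  Oct: +$560.70 → $328.14
  Nov: +$560.70 → $888.84
  Dec: +$560.70 − $1,702.38 → -$252.84
  Jan: +$560.70 − $2,911.32 → -$2,603.46
  Feb: +$560.70 → -$2,042.76
  Mar: +$560.70 − $100.02 → -$1,582.08
  Apr: +$560.70 → -$1,021.38
  May: +$560.70 → -$460.68
  Jun: +$560.70 − $100.02 → $0.00
Lowest trial balance = -$2,603.46 (Jan)
Initial deposit = cushion − low point = $1,121.40 − (-$2,603.46) = $3,724.86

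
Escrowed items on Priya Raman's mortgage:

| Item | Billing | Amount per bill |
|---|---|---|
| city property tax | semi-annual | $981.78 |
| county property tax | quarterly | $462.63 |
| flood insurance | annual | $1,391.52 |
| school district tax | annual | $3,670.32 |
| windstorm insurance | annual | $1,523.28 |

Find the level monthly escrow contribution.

City property tax — $981.78 × 2 = $1,963.56/yr
County property tax — $462.63 × 4 = $1,850.52/yr
Flood insurance — $1,391.52/yr
School district tax — $3,670.32/yr
Windstorm insurance — $1,523.28/yr
Annual escrow total = $10,399.20
Monthly = $10,399.20 ÷ 12 = $866.60

$866.60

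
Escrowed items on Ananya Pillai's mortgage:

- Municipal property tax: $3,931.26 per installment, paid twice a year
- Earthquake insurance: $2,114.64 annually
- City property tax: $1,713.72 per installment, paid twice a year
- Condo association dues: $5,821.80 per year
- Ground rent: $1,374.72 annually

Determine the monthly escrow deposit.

$1,716.76

Municipal property tax = $3,931.26 × 2 = $7,862.52 per year
Earthquake insurance = $2,114.64 per year
City property tax = $1,713.72 × 2 = $3,427.44 per year
Condo association dues = $5,821.80 per year
Ground rent = $1,374.72 per year
Yearly total = $7,862.52 + $2,114.64 + $3,427.44 + $5,821.80 + $1,374.72 = $20,601.12
Monthly escrow = $20,601.12 / 12 = $1,716.76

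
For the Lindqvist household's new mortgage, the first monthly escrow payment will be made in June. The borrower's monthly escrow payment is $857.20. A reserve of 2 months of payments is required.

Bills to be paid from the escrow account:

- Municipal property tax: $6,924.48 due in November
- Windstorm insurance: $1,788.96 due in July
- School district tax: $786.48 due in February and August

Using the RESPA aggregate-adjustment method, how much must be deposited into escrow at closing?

Cushion = 2 × $857.20 = $1,714.40
Trial balance (start $0, +$857.20 each month, − disbursements):
  Jun: +$857.20 → $857.20
  Jul: +$857.20 − $1,788.96 → -$74.56
  Aug: +$857.20 − $786.48 → -$3.84
  Sep: +$857.20 → $853.36
  Oct: +$857.20 → $1,710.56
  Nov: +$857.20 − $6,924.48 → -$4,356.72
  Dec: +$857.20 → -$3,499.52
  Jan: +$857.20 → -$2,642.32
  Feb: +$857.20 − $786.48 → -$2,571.60
  Mar: +$857.20 → -$1,714.40
  Apr: +$857.20 → -$857.20
  May: +$857.20 → $0.00
Lowest trial balance = -$4,356.72 (Nov)
Initial deposit = cushion − low point = $1,714.40 − (-$4,356.72) = $6,071.12

$6,071.12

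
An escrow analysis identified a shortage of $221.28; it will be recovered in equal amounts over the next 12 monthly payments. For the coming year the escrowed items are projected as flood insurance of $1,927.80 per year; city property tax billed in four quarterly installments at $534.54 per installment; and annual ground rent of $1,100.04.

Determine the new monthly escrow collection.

Flood insurance = $1,927.80 annually
City property tax = $534.54 × 4 = $2,138.16 annually
Ground rent = $1,100.04 annually
Total per year = $1,927.80 + $2,138.16 + $1,100.04 = $5,166.00
Monthly escrow = $5,166.00 ÷ 12 = $430.50
Shortage per month = $221.28 / 12 = $18.44
New monthly escrow = $430.50 + $18.44 = $448.94

$448.94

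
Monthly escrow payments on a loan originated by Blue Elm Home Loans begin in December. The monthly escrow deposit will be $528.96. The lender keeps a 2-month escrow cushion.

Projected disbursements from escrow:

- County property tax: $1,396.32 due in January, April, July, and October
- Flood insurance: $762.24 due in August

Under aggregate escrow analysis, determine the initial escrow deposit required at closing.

Cushion = 2 × $528.96 = $1,057.92
Trial balance (start $0, +$528.96 each month, − disbursements):
  Dec: +$528.96 → $528.96
  Jan: +$528.96 − $1,396.32 → -$338.40
  Feb: +$528.96 → $190.56
  Mar: +$528.96 → $719.52
  Apr: +$528.96 − $1,396.32 → -$147.84
  May: +$528.96 → $381.12
  Jun: +$528.96 → $910.08
  Jul: +$528.96 − $1,396.32 → $42.72
  Aug: +$528.96 − $762.24 → -$190.56
  Sep: +$528.96 → $338.40
  Oct: +$528.96 − $1,396.32 → -$528.96
  Nov: +$528.96 → $0.00
Lowest trial balance = -$528.96 (Oct)
Initial deposit = cushion − low point = $1,057.92 − (-$528.96) = $1,586.88

$1,586.88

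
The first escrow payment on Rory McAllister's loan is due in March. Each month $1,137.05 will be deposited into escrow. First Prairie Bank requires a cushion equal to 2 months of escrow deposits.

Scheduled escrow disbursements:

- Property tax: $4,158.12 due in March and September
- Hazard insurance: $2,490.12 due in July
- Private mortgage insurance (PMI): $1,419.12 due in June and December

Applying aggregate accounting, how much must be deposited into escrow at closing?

$6,540.23

Cushion = 2 × $1,137.05 = $2,274.10
Trial balance (start $0, +$1,137.05 each month, − disbursements):
  Mar: +$1,137.05 − $4,158.12 → -$3,021.07
  Apr: +$1,137.05 → -$1,884.02
  May: +$1,137.05 → -$746.97
  Jun: +$1,137.05 − $1,419.12 → -$1,029.04
  Jul: +$1,137.05 − $2,490.12 → -$2,382.11
  Aug: +$1,137.05 → -$1,245.06
  Sep: +$1,137.05 − $4,158.12 → -$4,266.13
  Oct: +$1,137.05 → -$3,129.08
  Nov: +$1,137.05 → -$1,992.03
  Dec: +$1,137.05 − $1,419.12 → -$2,274.10
  Jan: +$1,137.05 → -$1,137.05
  Feb: +$1,137.05 → $0.00
Lowest trial balance = -$4,266.13 (Sep)
Initial deposit = cushion − low point = $2,274.10 − (-$4,266.13) = $6,540.23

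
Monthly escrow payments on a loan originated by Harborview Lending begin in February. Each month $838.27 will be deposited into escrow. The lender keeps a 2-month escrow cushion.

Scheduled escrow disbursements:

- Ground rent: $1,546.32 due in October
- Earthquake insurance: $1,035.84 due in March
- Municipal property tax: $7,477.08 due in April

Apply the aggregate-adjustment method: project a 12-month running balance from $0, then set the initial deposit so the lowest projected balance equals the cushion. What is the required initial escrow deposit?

$7,674.65

Cushion = 2 × $838.27 = $1,676.54
Trial balance (start $0, +$838.27 each month, − disbursements):
  Feb: +$838.27 → $838.27
  Mar: +$838.27 − $1,035.84 → $640.70
  Apr: +$838.27 − $7,477.08 → -$5,998.11
  May: +$838.27 → -$5,159.84
  Jun: +$838.27 → -$4,321.57
  Jul: +$838.27 → -$3,483.30
  Aug: +$838.27 → -$2,645.03
  Sep: +$838.27 → -$1,806.76
  Oct: +$838.27 − $1,546.32 → -$2,514.81
  Nov: +$838.27 → -$1,676.54
  Dec: +$838.27 → -$838.27
  Jan: +$838.27 → $0.00
Lowest trial balance = -$5,998.11 (Apr)
Initial deposit = cushion − low point = $1,676.54 − (-$5,998.11) = $7,674.65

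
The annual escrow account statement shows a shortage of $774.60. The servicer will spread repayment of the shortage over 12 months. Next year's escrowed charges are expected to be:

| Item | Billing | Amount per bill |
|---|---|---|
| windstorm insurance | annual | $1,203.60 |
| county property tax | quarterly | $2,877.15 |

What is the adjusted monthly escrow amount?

Windstorm insurance — $1,203.60/yr
County property tax — $2,877.15 × 4 = $11,508.60/yr
Total annual escrow = $1,203.60 + $11,508.60 = $12,712.20
Base monthly escrow = $12,712.20 ÷ 12 = $1,059.35
Shortage per month = $774.60 / 12 = $64.55
New monthly escrow = $1,059.35 + $64.55 = $1,123.90

$1,123.90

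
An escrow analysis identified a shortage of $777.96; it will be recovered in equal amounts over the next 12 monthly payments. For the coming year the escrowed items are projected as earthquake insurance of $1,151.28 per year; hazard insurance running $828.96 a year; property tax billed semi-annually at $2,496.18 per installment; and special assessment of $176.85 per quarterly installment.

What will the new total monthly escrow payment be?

$704.83

Earthquake insurance — $1,151.28 per year
Hazard insurance — $828.96 per year
Property tax — $2,496.18 × 2 = $4,992.36 per year
Special assessment — $176.85 × 4 = $707.40 per year
Total per year = $1,151.28 + $828.96 + $4,992.36 + $707.40 = $7,680.00
Per month = $7,680.00 / 12 = $640.00
Shortage per month = $777.96 ÷ 12 = $64.83
New monthly escrow = $640.00 + $64.83 = $704.83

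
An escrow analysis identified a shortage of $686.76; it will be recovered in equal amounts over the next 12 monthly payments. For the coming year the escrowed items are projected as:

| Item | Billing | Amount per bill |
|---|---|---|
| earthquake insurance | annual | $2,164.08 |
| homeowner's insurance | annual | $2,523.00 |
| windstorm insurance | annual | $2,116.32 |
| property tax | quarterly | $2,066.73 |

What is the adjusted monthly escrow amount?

Earthquake insurance = $2,164.08 annually
Homeowner's insurance = $2,523.00 annually
Windstorm insurance = $2,116.32 annually
Property tax = $2,066.73 × 4 = $8,266.92 annually
Yearly total = $2,164.08 + $2,523.00 + $2,116.32 + $8,266.92 = $15,070.32
Monthly = $15,070.32 ÷ 12 = $1,255.86
Monthly shortage recovery: $686.76 / 12 = $57.23
New monthly escrow = $1,255.86 + $57.23 = $1,313.09

$1,313.09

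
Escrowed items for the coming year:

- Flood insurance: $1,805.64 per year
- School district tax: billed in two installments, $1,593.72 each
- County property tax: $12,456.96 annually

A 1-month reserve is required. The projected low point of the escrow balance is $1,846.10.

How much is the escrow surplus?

Flood insurance = $1,805.64
School district tax = $1,593.72 × 2 = $3,187.44
County property tax = $12,456.96
Combined annual = $1,805.64 + $3,187.44 + $12,456.96 = $17,450.04
Monthly = $17,450.04 / 12 = $1,454.17
Required cushion = 1 × $1,454.17 = $1,454.17
Excess over cushion: $1,846.10 − $1,454.17 = $391.93

$391.93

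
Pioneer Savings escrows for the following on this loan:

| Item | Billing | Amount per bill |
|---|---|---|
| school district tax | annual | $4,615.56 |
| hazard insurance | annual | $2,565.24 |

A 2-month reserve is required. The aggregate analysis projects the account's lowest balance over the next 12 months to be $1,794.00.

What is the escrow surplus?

$597.20

School district tax = $4,615.56/yr
Hazard insurance = $2,565.24/yr
Total per year = $7,180.80
Base monthly escrow = $7,180.80 ÷ 12 = $598.40
Required reserve = 2 × $598.40 = $1,196.80
Surplus = $1,794.00 − $1,196.80 = $597.20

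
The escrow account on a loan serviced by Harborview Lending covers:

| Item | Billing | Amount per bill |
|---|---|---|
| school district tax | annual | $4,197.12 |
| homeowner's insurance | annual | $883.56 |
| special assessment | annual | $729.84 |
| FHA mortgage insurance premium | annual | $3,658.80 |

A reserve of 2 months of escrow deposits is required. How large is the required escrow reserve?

$1,578.22

School district tax — $4,197.12 per year
Homeowner's insurance — $883.56 per year
Special assessment — $729.84 per year
FHA mortgage insurance premium — $3,658.80 per year
Total per year = $9,469.32
Per month = $9,469.32 ÷ 12 = $789.11
Cushion = 2 × $789.11 = $1,578.22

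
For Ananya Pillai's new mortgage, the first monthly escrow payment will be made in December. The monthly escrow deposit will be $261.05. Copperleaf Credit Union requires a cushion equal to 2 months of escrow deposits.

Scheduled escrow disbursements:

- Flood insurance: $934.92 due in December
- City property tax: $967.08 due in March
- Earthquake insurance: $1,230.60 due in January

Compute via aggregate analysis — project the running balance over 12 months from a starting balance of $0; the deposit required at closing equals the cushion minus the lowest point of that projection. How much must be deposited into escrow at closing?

Cushion = 2 × $261.05 = $522.10
Trial balance (start $0, +$261.05 each month, − disbursements):
  Dec: +$261.05 − $934.92 → -$673.87
  Jan: +$261.05 − $1,230.60 → -$1,643.42
  Feb: +$261.05 → -$1,382.37
  Mar: +$261.05 − $967.08 → -$2,088.40
  Apr: +$261.05 → -$1,827.35
  May: +$261.05 → -$1,566.30
  Jun: +$261.05 → -$1,305.25
  Jul: +$261.05 → -$1,044.20
  Aug: +$261.05 → -$783.15
  Sep: +$261.05 → -$522.10
  Oct: +$261.05 → -$261.05
  Nov: +$261.05 → $0.00
Lowest trial balance = -$2,088.40 (Mar)
Initial deposit = cushion − low point = $522.10 − (-$2,088.40) = $2,610.50

$2,610.50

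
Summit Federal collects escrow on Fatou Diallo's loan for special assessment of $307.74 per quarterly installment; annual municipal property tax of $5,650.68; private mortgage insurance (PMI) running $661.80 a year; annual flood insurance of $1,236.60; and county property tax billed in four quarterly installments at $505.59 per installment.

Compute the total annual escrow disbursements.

Special assessment — $307.74 × 4 = $1,230.96 per year
Municipal property tax — $5,650.68 per year
Private mortgage insurance (PMI) — $661.80 per year
Flood insurance — $1,236.60 per year
County property tax — $505.59 × 4 = $2,022.36 per year
Total per year = $1,230.96 + $5,650.68 + $661.80 + $1,236.60 + $2,022.36 = $10,802.40

$10,802.40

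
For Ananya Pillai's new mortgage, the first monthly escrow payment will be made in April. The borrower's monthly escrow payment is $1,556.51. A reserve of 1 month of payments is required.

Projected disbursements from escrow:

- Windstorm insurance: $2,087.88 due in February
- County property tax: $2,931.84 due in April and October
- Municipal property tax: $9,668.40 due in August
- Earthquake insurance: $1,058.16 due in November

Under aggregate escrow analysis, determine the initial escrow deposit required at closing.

Cushion = 1 × $1,556.51 = $1,556.51
Trial balance (start $0, +$1,556.51 each month, − disbursements):
  Apr: +$1,556.51 − $2,931.84 → -$1,375.33
  May: +$1,556.51 → $181.18
  Jun: +$1,556.51 → $1,737.69
  Jul: +$1,556.51 → $3,294.20
  Aug: +$1,556.51 − $9,668.40 → -$4,817.69
  Sep: +$1,556.51 → -$3,261.18
  Oct: +$1,556.51 − $2,931.84 → -$4,636.51
  Nov: +$1,556.51 − $1,058.16 → -$4,138.16
  Dec: +$1,556.51 → -$2,581.65
  Jan: +$1,556.51 → -$1,025.14
  Feb: +$1,556.51 − $2,087.88 → -$1,556.51
  Mar: +$1,556.51 → $0.00
Lowest trial balance = -$4,817.69 (Aug)
Initial deposit = cushion − low point = $1,556.51 − (-$4,817.69) = $6,374.20

$6,374.20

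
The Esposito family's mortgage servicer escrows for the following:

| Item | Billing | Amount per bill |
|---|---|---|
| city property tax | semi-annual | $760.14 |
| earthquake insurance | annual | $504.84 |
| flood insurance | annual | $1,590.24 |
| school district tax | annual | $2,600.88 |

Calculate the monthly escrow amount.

City property tax = $760.14 × 2 = $1,520.28 per year
Earthquake insurance = $504.84 per year
Flood insurance = $1,590.24 per year
School district tax = $2,600.88 per year
Annual escrow total = $1,520.28 + $504.84 + $1,590.24 + $2,600.88 = $6,216.24
Monthly escrow = $6,216.24 ÷ 12 = $518.02

$518.02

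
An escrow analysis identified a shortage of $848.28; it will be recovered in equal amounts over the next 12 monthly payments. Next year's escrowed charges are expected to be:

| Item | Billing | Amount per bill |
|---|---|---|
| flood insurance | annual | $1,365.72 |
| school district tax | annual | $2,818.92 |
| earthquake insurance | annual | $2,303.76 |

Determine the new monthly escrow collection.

Flood insurance = $1,365.72
School district tax = $2,818.92
Earthquake insurance = $2,303.76
Combined annual = $1,365.72 + $2,818.92 + $2,303.76 = $6,488.40
Base monthly escrow = $6,488.40 / 12 = $540.70
Shortage spread = $848.28 / 12 = $70.69/mo
Adjusted monthly = $540.70 + $70.69 = $611.39

$611.39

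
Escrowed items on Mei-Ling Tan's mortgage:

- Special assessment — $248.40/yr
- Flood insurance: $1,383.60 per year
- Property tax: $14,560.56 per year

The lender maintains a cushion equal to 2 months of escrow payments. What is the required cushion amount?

Special assessment — $248.40
Flood insurance — $1,383.60
Property tax — $14,560.56
Yearly total = $16,192.56
Per month = $16,192.56 ÷ 12 = $1,349.38
Cushion = 2 × $1,349.38 = $2,698.76

$2,698.76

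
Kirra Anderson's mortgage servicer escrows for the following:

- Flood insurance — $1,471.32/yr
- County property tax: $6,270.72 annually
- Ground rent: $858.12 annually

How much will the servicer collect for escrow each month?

$716.68

Flood insurance = $1,471.32
County property tax = $6,270.72
Ground rent = $858.12
Total per year = $8,600.16
Monthly escrow = $8,600.16 / 12 = $716.68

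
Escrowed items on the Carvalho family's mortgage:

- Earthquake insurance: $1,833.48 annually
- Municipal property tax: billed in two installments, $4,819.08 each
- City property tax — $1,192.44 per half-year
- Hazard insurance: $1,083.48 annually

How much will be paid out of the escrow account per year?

Earthquake insurance — $1,833.48 per year
Municipal property tax — $4,819.08 × 2 = $9,638.16 per year
City property tax — $1,192.44 × 2 = $2,384.88 per year
Hazard insurance — $1,083.48 per year
Annual escrow total = $14,940.00

$14,940.00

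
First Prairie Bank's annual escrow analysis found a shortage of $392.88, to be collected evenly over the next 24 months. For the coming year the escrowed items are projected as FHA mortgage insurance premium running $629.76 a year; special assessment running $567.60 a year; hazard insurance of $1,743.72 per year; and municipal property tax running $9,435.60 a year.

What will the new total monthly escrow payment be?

$1,047.76

FHA mortgage insurance premium: $629.76
Special assessment: $567.60
Hazard insurance: $1,743.72
Municipal property tax: $9,435.60
Combined annual = $629.76 + $567.60 + $1,743.72 + $9,435.60 = $12,376.68
Base monthly escrow = $12,376.68 ÷ 12 = $1,031.39
Monthly shortage recovery: $392.88 ÷ 24 = $16.37
Adjusted monthly = $1,031.39 + $16.37 = $1,047.76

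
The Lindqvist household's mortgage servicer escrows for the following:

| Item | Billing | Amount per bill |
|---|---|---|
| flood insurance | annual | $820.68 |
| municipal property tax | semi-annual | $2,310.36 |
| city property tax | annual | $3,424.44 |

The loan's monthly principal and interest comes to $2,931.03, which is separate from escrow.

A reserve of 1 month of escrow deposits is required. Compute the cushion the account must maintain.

$738.82

Flood insurance — $820.68 annually
Municipal property tax — $2,310.36 × 2 = $4,620.72 annually
City property tax — $3,424.44 annually
Total per year = $820.68 + $4,620.72 + $3,424.44 = $8,865.84
Base monthly escrow = $8,865.84 ÷ 12 = $738.82
Reserve = 1 × $738.82 = $738.82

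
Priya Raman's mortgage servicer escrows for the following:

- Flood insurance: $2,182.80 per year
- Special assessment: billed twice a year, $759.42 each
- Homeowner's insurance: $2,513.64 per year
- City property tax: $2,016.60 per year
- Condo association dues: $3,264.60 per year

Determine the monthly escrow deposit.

$958.04

Flood insurance — $2,182.80 per year
Special assessment — $759.42 × 2 = $1,518.84 per year
Homeowner's insurance — $2,513.64 per year
City property tax — $2,016.60 per year
Condo association dues — $3,264.60 per year
Total annual escrow = $2,182.80 + $1,518.84 + $2,513.64 + $2,016.60 + $3,264.60 = $11,496.48
Monthly escrow = $11,496.48 ÷ 12 = $958.04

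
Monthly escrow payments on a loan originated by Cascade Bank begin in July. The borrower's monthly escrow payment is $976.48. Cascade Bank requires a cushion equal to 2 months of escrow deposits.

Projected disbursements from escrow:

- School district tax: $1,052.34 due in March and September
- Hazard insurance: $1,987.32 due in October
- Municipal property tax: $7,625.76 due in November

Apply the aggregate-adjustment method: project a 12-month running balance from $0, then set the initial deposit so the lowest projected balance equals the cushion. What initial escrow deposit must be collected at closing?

$7,735.98

Cushion = 2 × $976.48 = $1,952.96
Trial balance (start $0, +$976.48 each month, − disbursements):
  Jul: +$976.48 → $976.48
  Aug: +$976.48 → $1,952.96
  Sep: +$976.48 − $1,052.34 → $1,877.10
  Oct: +$976.48 − $1,987.32 → $866.26
  Nov: +$976.48 − $7,625.76 → -$5,783.02
  Dec: +$976.48 → -$4,806.54
  Jan: +$976.48 → -$3,830.06
  Feb: +$976.48 → -$2,853.58
  Mar: +$976.48 − $1,052.34 → -$2,929.44
  Apr: +$976.48 → -$1,952.96
  May: +$976.48 → -$976.48
  Jun: +$976.48 → $0.00
Lowest trial balance = -$5,783.02 (Nov)
Initial deposit = cushion − low point = $1,952.96 − (-$5,783.02) = $7,735.98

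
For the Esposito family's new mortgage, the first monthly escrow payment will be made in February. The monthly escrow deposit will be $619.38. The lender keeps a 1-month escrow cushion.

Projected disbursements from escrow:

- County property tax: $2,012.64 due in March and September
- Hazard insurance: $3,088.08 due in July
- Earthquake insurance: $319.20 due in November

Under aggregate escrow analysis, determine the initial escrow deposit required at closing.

Cushion = 1 × $619.38 = $619.38
Trial balance (start $0, +$619.38 each month, − disbursements):
  Feb: +$619.38 → $619.38
  Mar: +$619.38 − $2,012.64 → -$773.88
  Apr: +$619.38 → -$154.50
  May: +$619.38 → $464.88
  Jun: +$619.38 → $1,084.26
  Jul: +$619.38 − $3,088.08 → -$1,384.44
  Aug: +$619.38 → -$765.06
  Sep: +$619.38 − $2,012.64 → -$2,158.32
  Oct: +$619.38 → -$1,538.94
  Nov: +$619.38 − $319.20 → -$1,238.76
  Dec: +$619.38 → -$619.38
  Jan: +$619.38 → $0.00
Lowest trial balance = -$2,158.32 (Sep)
Initial deposit = cushion − low point = $619.38 − (-$2,158.32) = $2,777.70

$2,777.70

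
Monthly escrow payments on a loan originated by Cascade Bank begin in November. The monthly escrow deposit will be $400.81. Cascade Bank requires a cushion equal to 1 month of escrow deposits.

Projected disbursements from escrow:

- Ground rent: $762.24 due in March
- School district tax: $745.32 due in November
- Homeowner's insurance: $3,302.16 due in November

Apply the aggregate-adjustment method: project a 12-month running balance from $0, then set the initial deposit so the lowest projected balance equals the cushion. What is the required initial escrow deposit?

$4,047.48

Cushion = 1 × $400.81 = $400.81
Trial balance (start $0, +$400.81 each month, − disbursements):
  Nov: +$400.81 − $4,047.48 → -$3,646.67
  Dec: +$400.81 → -$3,245.86
  Jan: +$400.81 → -$2,845.05
  Feb: +$400.81 → -$2,444.24
  Mar: +$400.81 − $762.24 → -$2,805.67
  Apr: +$400.81 → -$2,404.86
  May: +$400.81 → -$2,004.05
  Jun: +$400.81 → -$1,603.24
  Jul: +$400.81 → -$1,202.43
  Aug: +$400.81 → -$801.62
  Sep: +$400.81 → -$400.81
  Oct: +$400.81 → $0.00
Lowest trial balance = -$3,646.67 (Nov)
Initial deposit = cushion − low point = $400.81 − (-$3,646.67) = $4,047.48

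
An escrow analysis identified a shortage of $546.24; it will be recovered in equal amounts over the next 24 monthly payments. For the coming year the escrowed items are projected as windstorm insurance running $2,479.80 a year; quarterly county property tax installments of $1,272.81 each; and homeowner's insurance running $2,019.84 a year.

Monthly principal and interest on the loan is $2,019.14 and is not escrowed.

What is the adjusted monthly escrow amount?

$822.00

Windstorm insurance = $2,479.80/yr
County property tax = $1,272.81 × 4 = $5,091.24/yr
Homeowner's insurance = $2,019.84/yr
Combined annual = $2,479.80 + $5,091.24 + $2,019.84 = $9,590.88
Base monthly escrow = $9,590.88 ÷ 12 = $799.24
Shortage per month = $546.24 ÷ 24 = $22.76
New monthly escrow = $799.24 + $22.76 = $822.00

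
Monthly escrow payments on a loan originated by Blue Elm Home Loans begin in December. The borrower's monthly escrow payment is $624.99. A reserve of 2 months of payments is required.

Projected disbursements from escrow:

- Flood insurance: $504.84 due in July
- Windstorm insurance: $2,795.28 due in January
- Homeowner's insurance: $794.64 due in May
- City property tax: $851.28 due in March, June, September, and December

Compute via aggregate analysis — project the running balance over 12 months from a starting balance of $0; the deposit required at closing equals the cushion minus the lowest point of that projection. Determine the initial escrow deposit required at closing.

$3,646.56

Cushion = 2 × $624.99 = $1,249.98
Trial balance (start $0, +$624.99 each month, − disbursements):
  Dec: +$624.99 − $851.28 → -$226.29
  Jan: +$624.99 − $2,795.28 → -$2,396.58
  Feb: +$624.99 → -$1,771.59
  Mar: +$624.99 − $851.28 → -$1,997.88
  Apr: +$624.99 → -$1,372.89
  May: +$624.99 − $794.64 → -$1,542.54
  Jun: +$624.99 − $851.28 → -$1,768.83
  Jul: +$624.99 − $504.84 → -$1,648.68
  Aug: +$624.99 → -$1,023.69
  Sep: +$624.99 − $851.28 → -$1,249.98
  Oct: +$624.99 → -$624.99
  Nov: +$624.99 → $0.00
Lowest trial balance = -$2,396.58 (Jan)
Initial deposit = cushion − low point = $1,249.98 − (-$2,396.58) = $3,646.56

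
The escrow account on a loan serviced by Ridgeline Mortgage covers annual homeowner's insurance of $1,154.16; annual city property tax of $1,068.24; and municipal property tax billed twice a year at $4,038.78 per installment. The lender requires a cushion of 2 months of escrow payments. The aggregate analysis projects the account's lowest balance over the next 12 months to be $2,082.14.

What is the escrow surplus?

Homeowner's insurance — $1,154.16 per year
City property tax — $1,068.24 per year
Municipal property tax — $4,038.78 × 2 = $8,077.56 per year
Yearly total = $1,154.16 + $1,068.24 + $8,077.56 = $10,299.96
Monthly escrow = $10,299.96 ÷ 12 = $858.33
Required cushion = 2 × $858.33 = $1,716.66
Surplus = $2,082.14 − $1,716.66 = $365.48

$365.48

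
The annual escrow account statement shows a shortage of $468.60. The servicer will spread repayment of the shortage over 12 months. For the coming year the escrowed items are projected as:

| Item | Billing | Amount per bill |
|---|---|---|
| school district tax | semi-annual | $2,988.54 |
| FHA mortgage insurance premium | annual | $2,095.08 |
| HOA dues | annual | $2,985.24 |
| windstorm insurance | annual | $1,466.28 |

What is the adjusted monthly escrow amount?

School district tax — $2,988.54 × 2 = $5,977.08
FHA mortgage insurance premium — $2,095.08
HOA dues — $2,985.24
Windstorm insurance — $1,466.28
Combined annual = $5,977.08 + $2,095.08 + $2,985.24 + $1,466.28 = $12,523.68
Monthly = $12,523.68 ÷ 12 = $1,043.64
Monthly shortage recovery: $468.60 / 12 = $39.05
Adjusted monthly = $1,043.64 + $39.05 = $1,082.69

$1,082.69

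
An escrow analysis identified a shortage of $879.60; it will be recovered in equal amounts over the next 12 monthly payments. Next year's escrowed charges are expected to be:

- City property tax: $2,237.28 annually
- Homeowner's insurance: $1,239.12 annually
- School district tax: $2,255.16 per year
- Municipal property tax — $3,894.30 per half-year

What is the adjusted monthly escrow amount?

$1,199.98

City property tax: $2,237.28/yr
Homeowner's insurance: $1,239.12/yr
School district tax: $2,255.16/yr
Municipal property tax: $3,894.30 × 2 = $7,788.60/yr
Annual escrow total = $2,237.28 + $1,239.12 + $2,255.16 + $7,788.60 = $13,520.16
Per month = $13,520.16 / 12 = $1,126.68
Shortage per month = $879.60 / 12 = $73.30
New monthly escrow = $1,126.68 + $73.30 = $1,199.98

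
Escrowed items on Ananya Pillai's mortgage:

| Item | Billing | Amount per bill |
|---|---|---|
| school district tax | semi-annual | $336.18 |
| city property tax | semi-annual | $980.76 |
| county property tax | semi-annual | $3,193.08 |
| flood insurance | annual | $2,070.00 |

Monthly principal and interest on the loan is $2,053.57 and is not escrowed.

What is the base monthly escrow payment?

$924.17

School district tax: $336.18 × 2 = $672.36
City property tax: $980.76 × 2 = $1,961.52
County property tax: $3,193.08 × 2 = $6,386.16
Flood insurance: $2,070.00
Annual escrow total = $672.36 + $1,961.52 + $6,386.16 + $2,070.00 = $11,090.04
Monthly = $11,090.04 ÷ 12 = $924.17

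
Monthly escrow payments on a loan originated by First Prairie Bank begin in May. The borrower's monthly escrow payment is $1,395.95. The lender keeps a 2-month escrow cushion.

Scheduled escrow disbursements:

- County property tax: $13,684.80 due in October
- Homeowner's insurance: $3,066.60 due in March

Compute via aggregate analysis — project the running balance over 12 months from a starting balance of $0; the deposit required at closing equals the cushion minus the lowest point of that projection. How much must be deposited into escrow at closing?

Cushion = 2 × $1,395.95 = $2,791.90
Trial balance (start $0, +$1,395.95 each month, − disbursements):
  May: +$1,395.95 → $1,395.95
  Jun: +$1,395.95 → $2,791.90
  Jul: +$1,395.95 → $4,187.85
  Aug: +$1,395.95 → $5,583.80
  Sep: +$1,395.95 → $6,979.75
  Oct: +$1,395.95 − $13,684.80 → -$5,309.10
  Nov: +$1,395.95 → -$3,913.15
  Dec: +$1,395.95 → -$2,517.20
  Jan: +$1,395.95 → -$1,121.25
  Feb: +$1,395.95 → $274.70
  Mar: +$1,395.95 − $3,066.60 → -$1,395.95
  Apr: +$1,395.95 → $0.00
Lowest trial balance = -$5,309.10 (Oct)
Initial deposit = cushion − low point = $2,791.90 − (-$5,309.10) = $8,101.00

$8,101.00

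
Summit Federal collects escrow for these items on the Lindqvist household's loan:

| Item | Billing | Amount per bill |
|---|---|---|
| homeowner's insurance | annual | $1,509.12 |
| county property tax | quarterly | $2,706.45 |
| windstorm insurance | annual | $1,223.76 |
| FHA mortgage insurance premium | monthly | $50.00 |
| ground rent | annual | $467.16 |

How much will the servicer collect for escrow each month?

$1,218.82

Homeowner's insurance: $1,509.12 annually
County property tax: $2,706.45 × 4 = $10,825.80 annually
Windstorm insurance: $1,223.76 annually
FHA mortgage insurance premium: $50.00 × 12 = $600.00 annually
Ground rent: $467.16 annually
Yearly total = $1,509.12 + $10,825.80 + $1,223.76 + $600.00 + $467.16 = $14,625.84
Base monthly escrow = $14,625.84 / 12 = $1,218.82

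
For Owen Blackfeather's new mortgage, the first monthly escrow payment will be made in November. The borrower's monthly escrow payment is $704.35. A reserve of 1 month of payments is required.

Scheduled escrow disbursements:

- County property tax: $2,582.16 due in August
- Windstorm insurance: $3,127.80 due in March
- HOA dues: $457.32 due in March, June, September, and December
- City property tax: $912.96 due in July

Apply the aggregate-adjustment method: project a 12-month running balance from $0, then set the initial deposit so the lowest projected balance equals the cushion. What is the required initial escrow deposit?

$1,655.73

Cushion = 1 × $704.35 = $704.35
Trial balance (start $0, +$704.35 each month, − disbursements):
  Nov: +$704.35 → $704.35
  Dec: +$704.35 − $457.32 → $951.38
  Jan: +$704.35 → $1,655.73
  Feb: +$704.35 → $2,360.08
  Mar: +$704.35 − $3,585.12 → -$520.69
  Apr: +$704.35 → $183.66
  May: +$704.35 → $888.01
  Jun: +$704.35 − $457.32 → $1,135.04
  Jul: +$704.35 − $912.96 → $926.43
  Aug: +$704.35 − $2,582.16 → -$951.38
  Sep: +$704.35 − $457.32 → -$704.35
  Oct: +$704.35 → $0.00
Lowest trial balance = -$951.38 (Aug)
Initial deposit = cushion − low point = $704.35 − (-$951.38) = $1,655.73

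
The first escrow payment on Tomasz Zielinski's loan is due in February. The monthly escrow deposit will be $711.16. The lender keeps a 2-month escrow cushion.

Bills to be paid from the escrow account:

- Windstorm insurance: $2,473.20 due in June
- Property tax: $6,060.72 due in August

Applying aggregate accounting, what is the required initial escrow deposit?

$4,978.12

Cushion = 2 × $711.16 = $1,422.32
Trial balance (start $0, +$711.16 each month, − disbursements):
  Feb: +$711.16 → $711.16
  Mar: +$711.16 → $1,422.32
  Apr: +$711.16 → $2,133.48
  May: +$711.16 → $2,844.64
  Jun: +$711.16 − $2,473.20 → $1,082.60
  Jul: +$711.16 → $1,793.76
  Aug: +$711.16 − $6,060.72 → -$3,555.80
  Sep: +$711.16 → -$2,844.64
  Oct: +$711.16 → -$2,133.48
  Nov: +$711.16 → -$1,422.32
  Dec: +$711.16 → -$711.16
  Jan: +$711.16 → $0.00
Lowest trial balance = -$3,555.80 (Aug)
Initial deposit = cushion − low point = $1,422.32 − (-$3,555.80) = $4,978.12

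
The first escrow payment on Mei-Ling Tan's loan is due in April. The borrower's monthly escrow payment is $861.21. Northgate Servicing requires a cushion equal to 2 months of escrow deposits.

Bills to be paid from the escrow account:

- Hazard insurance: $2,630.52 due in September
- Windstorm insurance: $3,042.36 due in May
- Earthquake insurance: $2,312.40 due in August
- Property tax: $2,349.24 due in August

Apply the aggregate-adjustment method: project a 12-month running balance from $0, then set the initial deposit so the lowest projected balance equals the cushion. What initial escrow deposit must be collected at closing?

Cushion = 2 × $861.21 = $1,722.42
Trial balance (start $0, +$861.21 each month, − disbursements):
  Apr: +$861.21 → $861.21
  May: +$861.21 − $3,042.36 → -$1,319.94
  Jun: +$861.21 → -$458.73
  Jul: +$861.21 → $402.48
  Aug: +$861.21 − $4,661.64 → -$3,397.95
  Sep: +$861.21 − $2,630.52 → -$5,167.26
  Oct: +$861.21 → -$4,306.05
  Nov: +$861.21 → -$3,444.84
  Dec: +$861.21 → -$2,583.63
  Jan: +$861.21 → -$1,722.42
  Feb: +$861.21 → -$861.21
  Mar: +$861.21 → $0.00
Lowest trial balance = -$5,167.26 (Sep)
Initial deposit = cushion − low point = $1,722.42 − (-$5,167.26) = $6,889.68

$6,889.68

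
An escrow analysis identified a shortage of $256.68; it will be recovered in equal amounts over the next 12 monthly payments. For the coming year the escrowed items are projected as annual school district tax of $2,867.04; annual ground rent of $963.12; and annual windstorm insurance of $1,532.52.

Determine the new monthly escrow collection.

$468.28

School district tax — $2,867.04/yr
Ground rent — $963.12/yr
Windstorm insurance — $1,532.52/yr
Total annual escrow = $5,362.68
Monthly escrow = $5,362.68 ÷ 12 = $446.89
Shortage per month = $256.68 ÷ 12 = $21.39
Adjusted monthly = $446.89 + $21.39 = $468.28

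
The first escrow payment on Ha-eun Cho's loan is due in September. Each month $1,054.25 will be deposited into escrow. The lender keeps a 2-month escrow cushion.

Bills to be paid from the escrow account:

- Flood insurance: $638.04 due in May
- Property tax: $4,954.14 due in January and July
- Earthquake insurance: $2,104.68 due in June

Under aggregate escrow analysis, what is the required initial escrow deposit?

Cushion = 2 × $1,054.25 = $2,108.50
Trial balance (start $0, +$1,054.25 each month, − disbursements):
  Sep: +$1,054.25 → $1,054.25
  Oct: +$1,054.25 → $2,108.50
  Nov: +$1,054.25 → $3,162.75
  Dec: +$1,054.25 → $4,217.00
  Jan: +$1,054.25 − $4,954.14 → $317.11
  Feb: +$1,054.25 → $1,371.36
  Mar: +$1,054.25 → $2,425.61
  Apr: +$1,054.25 → $3,479.86
  May: +$1,054.25 − $638.04 → $3,896.07
  Jun: +$1,054.25 − $2,104.68 → $2,845.64
  Jul: +$1,054.25 − $4,954.14 → -$1,054.25
  Aug: +$1,054.25 → $0.00
Lowest trial balance = -$1,054.25 (Jul)
Initial deposit = cushion − low point = $2,108.50 − (-$1,054.25) = $3,162.75

$3,162.75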